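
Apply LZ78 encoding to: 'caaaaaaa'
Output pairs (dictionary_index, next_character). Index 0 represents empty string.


LZ78 encoding steps:
Dictionary: {0: ''}
Step 1: w='' (idx 0), next='c' -> output (0, 'c'), add 'c' as idx 1
Step 2: w='' (idx 0), next='a' -> output (0, 'a'), add 'a' as idx 2
Step 3: w='a' (idx 2), next='a' -> output (2, 'a'), add 'aa' as idx 3
Step 4: w='aa' (idx 3), next='a' -> output (3, 'a'), add 'aaa' as idx 4
Step 5: w='a' (idx 2), end of input -> output (2, '')


Encoded: [(0, 'c'), (0, 'a'), (2, 'a'), (3, 'a'), (2, '')]


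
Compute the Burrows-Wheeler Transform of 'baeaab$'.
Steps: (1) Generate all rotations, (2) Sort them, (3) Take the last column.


Rotations (sorted):
  0: $baeaab -> last char: b
  1: aab$bae -> last char: e
  2: ab$baea -> last char: a
  3: aeaab$b -> last char: b
  4: b$baeaa -> last char: a
  5: baeaab$ -> last char: $
  6: eaab$ba -> last char: a


BWT = beaba$a


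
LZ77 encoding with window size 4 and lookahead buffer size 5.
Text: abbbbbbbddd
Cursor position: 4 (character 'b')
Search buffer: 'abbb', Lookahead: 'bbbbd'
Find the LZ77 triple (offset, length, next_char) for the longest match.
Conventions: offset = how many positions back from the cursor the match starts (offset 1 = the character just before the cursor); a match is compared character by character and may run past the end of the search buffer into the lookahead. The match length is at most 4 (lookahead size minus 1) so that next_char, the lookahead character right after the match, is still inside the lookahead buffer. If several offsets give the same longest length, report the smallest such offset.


Try each offset into the search buffer:
  offset=1 (pos 3, char 'b'): match length 4
  offset=2 (pos 2, char 'b'): match length 4
  offset=3 (pos 1, char 'b'): match length 4
  offset=4 (pos 0, char 'a'): match length 0
Longest match has length 4, found at offsets 1, 2, 3; take the smallest, offset 1.
next_char = character at position 4 + 4 = 8 -> 'd'

Best match: offset=1, length=4 (matching 'bbbb' starting at position 3)
LZ77 triple: (1, 4, 'd')


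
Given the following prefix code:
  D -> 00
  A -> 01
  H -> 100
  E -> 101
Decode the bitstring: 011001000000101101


Decoding step by step:
Bits 01 -> A
Bits 100 -> H
Bits 100 -> H
Bits 00 -> D
Bits 00 -> D
Bits 101 -> E
Bits 101 -> E


Decoded message: AHHDDEE


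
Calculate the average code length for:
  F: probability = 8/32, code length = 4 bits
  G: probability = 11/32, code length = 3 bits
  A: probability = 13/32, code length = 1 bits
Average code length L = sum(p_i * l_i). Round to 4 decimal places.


Weighted contributions p_i * l_i:
  F: (8/32) * 4 = 32/32
  G: (11/32) * 3 = 33/32
  A: (13/32) * 1 = 13/32
Sum = (32 + 33 + 13)/32 = 78/32

L = 78/32 = 2.4375 bits/symbol


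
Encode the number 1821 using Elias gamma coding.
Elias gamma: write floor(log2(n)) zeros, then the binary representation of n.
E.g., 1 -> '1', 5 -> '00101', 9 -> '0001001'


num_bits = floor(log2(1821)) + 1 = 11
leading_zeros = num_bits - 1 = 10
binary(1821) = 11100011101

Elias gamma(1821) = '0000000000' + '11100011101' = 000000000011100011101 (21 bits)


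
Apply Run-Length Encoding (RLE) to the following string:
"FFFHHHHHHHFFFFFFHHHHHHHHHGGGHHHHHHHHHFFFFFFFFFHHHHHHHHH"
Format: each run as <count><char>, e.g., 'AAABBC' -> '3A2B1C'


Scanning runs left to right:
  i=0: run of 'F' x 3 -> '3F'
  i=3: run of 'H' x 7 -> '7H'
  i=10: run of 'F' x 6 -> '6F'
  i=16: run of 'H' x 9 -> '9H'
  i=25: run of 'G' x 3 -> '3G'
  i=28: run of 'H' x 9 -> '9H'
  i=37: run of 'F' x 9 -> '9F'
  i=46: run of 'H' x 9 -> '9H'

RLE = 3F7H6F9H3G9H9F9H


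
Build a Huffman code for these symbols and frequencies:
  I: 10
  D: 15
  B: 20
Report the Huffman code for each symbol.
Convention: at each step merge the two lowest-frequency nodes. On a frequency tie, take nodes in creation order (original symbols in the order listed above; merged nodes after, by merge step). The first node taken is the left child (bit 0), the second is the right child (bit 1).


Huffman tree construction:
Step 1: Merge I(10) + D(15) = 25
Step 2: Merge B(20) + (I+D)(25) = 45
Read each symbol's code off the tree from the root (left child = 0, right child = 1).

Codes:
  I: 10 (length 2)
  D: 11 (length 2)
  B: 0 (length 1)
Average code length: 70/45 = 1.5556 bits/symbol


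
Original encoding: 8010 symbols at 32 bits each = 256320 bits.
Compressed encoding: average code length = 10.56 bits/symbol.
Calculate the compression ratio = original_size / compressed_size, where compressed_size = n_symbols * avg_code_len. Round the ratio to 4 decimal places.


original_size = n_symbols * orig_bits = 8010 * 32 = 256320 bits
compressed_size = n_symbols * avg_code_len = 8010 * 10.56 = 84585.6 bits
ratio = original_size / compressed_size = 256320 / 84585.6 = 3.0303

Compression ratio = 3.0303


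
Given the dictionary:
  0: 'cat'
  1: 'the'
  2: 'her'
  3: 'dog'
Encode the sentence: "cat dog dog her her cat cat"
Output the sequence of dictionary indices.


Look up each word in the dictionary:
  'cat' -> 0
  'dog' -> 3
  'dog' -> 3
  'her' -> 2
  'her' -> 2
  'cat' -> 0
  'cat' -> 0

Encoded: [0, 3, 3, 2, 2, 0, 0]


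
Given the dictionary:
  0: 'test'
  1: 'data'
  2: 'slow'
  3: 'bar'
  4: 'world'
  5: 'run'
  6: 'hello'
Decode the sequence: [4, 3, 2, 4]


Look up each index in the dictionary:
  4 -> 'world'
  3 -> 'bar'
  2 -> 'slow'
  4 -> 'world'

Decoded: "world bar slow world"


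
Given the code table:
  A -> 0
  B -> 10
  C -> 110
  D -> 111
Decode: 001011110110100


Decoding:
0 -> A
0 -> A
10 -> B
111 -> D
10 -> B
110 -> C
10 -> B
0 -> A


Result: AABDBCBA


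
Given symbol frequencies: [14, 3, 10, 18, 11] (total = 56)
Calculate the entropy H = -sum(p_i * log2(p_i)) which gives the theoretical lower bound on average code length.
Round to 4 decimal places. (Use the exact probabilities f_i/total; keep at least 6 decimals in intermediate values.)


Per-symbol terms -p_i * log2(p_i) with p_i = f_i/56:
  p = 14/56 = 0.250000: log2(p) = -2.000000, -p*log2(p) = 0.500000
  p = 3/56 = 0.053571: log2(p) = -4.222392, -p*log2(p) = 0.226200
  p = 10/56 = 0.178571: log2(p) = -2.485427, -p*log2(p) = 0.443826
  p = 18/56 = 0.321429: log2(p) = -1.637430, -p*log2(p) = 0.526317
  p = 11/56 = 0.196429: log2(p) = -2.347923, -p*log2(p) = 0.461199
H = 0.500000 + 0.226200 + 0.443826 + 0.526317 + 0.461199 = 2.157542

H = 2.1575 bits/symbol


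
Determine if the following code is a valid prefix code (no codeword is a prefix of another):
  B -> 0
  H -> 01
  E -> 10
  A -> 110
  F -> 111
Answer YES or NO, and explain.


Checking each pair (does one codeword prefix another?):
  B='0' vs H='01': prefix -- VIOLATION

NO -- this is NOT a valid prefix code. B (0) is a prefix of H (01).


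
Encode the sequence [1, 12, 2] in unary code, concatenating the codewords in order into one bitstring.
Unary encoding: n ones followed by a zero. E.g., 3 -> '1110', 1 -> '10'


Encode each number as n ones followed by a terminating 0:
  1 -> 10 (2 bits)
  12 -> 1111111111110 (13 bits)
  2 -> 110 (3 bits)
Total length = 2 + 13 + 3 = 18 bits.

Unary([1, 12, 2]) = 101111111111110110 (18 bits)


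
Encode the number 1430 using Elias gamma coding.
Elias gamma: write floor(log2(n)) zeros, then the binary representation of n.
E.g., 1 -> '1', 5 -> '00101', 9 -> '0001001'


num_bits = floor(log2(1430)) + 1 = 11
leading_zeros = num_bits - 1 = 10
binary(1430) = 10110010110

Elias gamma(1430) = '0000000000' + '10110010110' = 000000000010110010110 (21 bits)


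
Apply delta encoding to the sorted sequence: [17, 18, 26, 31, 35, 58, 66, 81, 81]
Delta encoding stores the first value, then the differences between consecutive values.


First value: 17
Deltas:
  18 - 17 = 1
  26 - 18 = 8
  31 - 26 = 5
  35 - 31 = 4
  58 - 35 = 23
  66 - 58 = 8
  81 - 66 = 15
  81 - 81 = 0


Delta encoded: [17, 1, 8, 5, 4, 23, 8, 15, 0]


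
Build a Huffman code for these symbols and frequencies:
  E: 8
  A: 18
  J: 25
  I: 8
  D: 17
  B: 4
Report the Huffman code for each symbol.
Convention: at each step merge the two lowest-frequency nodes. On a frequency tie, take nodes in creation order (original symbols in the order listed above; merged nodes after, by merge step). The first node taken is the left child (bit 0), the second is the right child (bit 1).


Huffman tree construction:
Step 1: Merge B(4) + E(8) = 12
Step 2: Merge I(8) + (B+E)(12) = 20
Step 3: Merge D(17) + A(18) = 35
Step 4: Merge (I+(B+E))(20) + J(25) = 45
Step 5: Merge (D+A)(35) + ((I+(B+E))+J)(45) = 80
Read each symbol's code off the tree from the root (left child = 0, right child = 1).

Codes:
  E: 1011 (length 4)
  A: 01 (length 2)
  J: 11 (length 2)
  I: 100 (length 3)
  D: 00 (length 2)
  B: 1010 (length 4)
Average code length: 192/80 = 2.4000 bits/symbol


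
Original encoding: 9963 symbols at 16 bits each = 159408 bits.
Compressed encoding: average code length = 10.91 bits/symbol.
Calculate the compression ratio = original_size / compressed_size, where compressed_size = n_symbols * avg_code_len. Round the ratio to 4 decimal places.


original_size = n_symbols * orig_bits = 9963 * 16 = 159408 bits
compressed_size = n_symbols * avg_code_len = 9963 * 10.91 = 108696.33 bits
ratio = original_size / compressed_size = 159408 / 108696.33 = 1.4665

Compression ratio = 1.4665


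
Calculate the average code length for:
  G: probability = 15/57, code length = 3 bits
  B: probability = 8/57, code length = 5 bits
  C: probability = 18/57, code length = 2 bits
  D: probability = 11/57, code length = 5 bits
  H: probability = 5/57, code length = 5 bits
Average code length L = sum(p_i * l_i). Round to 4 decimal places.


Weighted contributions p_i * l_i:
  G: (15/57) * 3 = 45/57
  B: (8/57) * 5 = 40/57
  C: (18/57) * 2 = 36/57
  D: (11/57) * 5 = 55/57
  H: (5/57) * 5 = 25/57
Sum = (45 + 40 + 36 + 55 + 25)/57 = 201/57

L = 201/57 = 3.5263 bits/symbol


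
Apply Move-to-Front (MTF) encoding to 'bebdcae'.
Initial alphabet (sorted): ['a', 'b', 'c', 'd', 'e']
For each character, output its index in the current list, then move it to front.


MTF encoding:
'b': index 1 in ['a', 'b', 'c', 'd', 'e'] -> ['b', 'a', 'c', 'd', 'e']
'e': index 4 in ['b', 'a', 'c', 'd', 'e'] -> ['e', 'b', 'a', 'c', 'd']
'b': index 1 in ['e', 'b', 'a', 'c', 'd'] -> ['b', 'e', 'a', 'c', 'd']
'd': index 4 in ['b', 'e', 'a', 'c', 'd'] -> ['d', 'b', 'e', 'a', 'c']
'c': index 4 in ['d', 'b', 'e', 'a', 'c'] -> ['c', 'd', 'b', 'e', 'a']
'a': index 4 in ['c', 'd', 'b', 'e', 'a'] -> ['a', 'c', 'd', 'b', 'e']
'e': index 4 in ['a', 'c', 'd', 'b', 'e'] -> ['e', 'a', 'c', 'd', 'b']


Output: [1, 4, 1, 4, 4, 4, 4]


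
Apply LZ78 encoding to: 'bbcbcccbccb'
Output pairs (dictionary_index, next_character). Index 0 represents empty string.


LZ78 encoding steps:
Dictionary: {0: ''}
Step 1: w='' (idx 0), next='b' -> output (0, 'b'), add 'b' as idx 1
Step 2: w='b' (idx 1), next='c' -> output (1, 'c'), add 'bc' as idx 2
Step 3: w='bc' (idx 2), next='c' -> output (2, 'c'), add 'bcc' as idx 3
Step 4: w='' (idx 0), next='c' -> output (0, 'c'), add 'c' as idx 4
Step 5: w='bcc' (idx 3), next='b' -> output (3, 'b'), add 'bccb' as idx 5


Encoded: [(0, 'b'), (1, 'c'), (2, 'c'), (0, 'c'), (3, 'b')]


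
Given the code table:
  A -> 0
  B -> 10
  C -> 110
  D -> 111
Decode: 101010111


Decoding:
10 -> B
10 -> B
10 -> B
111 -> D


Result: BBBD


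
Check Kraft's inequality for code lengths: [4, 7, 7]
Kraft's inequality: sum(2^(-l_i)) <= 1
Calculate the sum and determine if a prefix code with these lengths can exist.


Sum = 2^(-4) + 2^(-7) + 2^(-7)
    = 0.0625 + 0.0078125 + 0.0078125
    = 10/128 = 0.078125
Since 0.078125 <= 1, Kraft's inequality IS satisfied.
A prefix code with these lengths CAN exist.

Kraft sum = 0.078125. Satisfied.


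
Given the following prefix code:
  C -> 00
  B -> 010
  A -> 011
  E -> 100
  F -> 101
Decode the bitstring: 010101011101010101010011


Decoding step by step:
Bits 010 -> B
Bits 101 -> F
Bits 011 -> A
Bits 101 -> F
Bits 010 -> B
Bits 101 -> F
Bits 010 -> B
Bits 011 -> A


Decoded message: BFAFBFBA


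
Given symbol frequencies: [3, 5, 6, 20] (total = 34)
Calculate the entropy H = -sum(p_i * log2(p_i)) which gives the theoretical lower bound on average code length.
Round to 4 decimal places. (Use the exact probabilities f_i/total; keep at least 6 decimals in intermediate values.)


Per-symbol terms -p_i * log2(p_i) with p_i = f_i/34:
  p = 3/34 = 0.088235: log2(p) = -3.502500, -p*log2(p) = 0.309044
  p = 5/34 = 0.147059: log2(p) = -2.765535, -p*log2(p) = 0.406696
  p = 6/34 = 0.176471: log2(p) = -2.502500, -p*log2(p) = 0.441618
  p = 20/34 = 0.588235: log2(p) = -0.765535, -p*log2(p) = 0.450315
H = 0.309044 + 0.406696 + 0.441618 + 0.450315 = 1.607673

H = 1.6077 bits/symbol


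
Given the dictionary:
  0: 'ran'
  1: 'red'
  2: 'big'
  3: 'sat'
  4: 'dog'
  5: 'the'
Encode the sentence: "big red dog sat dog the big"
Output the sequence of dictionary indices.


Look up each word in the dictionary:
  'big' -> 2
  'red' -> 1
  'dog' -> 4
  'sat' -> 3
  'dog' -> 4
  'the' -> 5
  'big' -> 2

Encoded: [2, 1, 4, 3, 4, 5, 2]


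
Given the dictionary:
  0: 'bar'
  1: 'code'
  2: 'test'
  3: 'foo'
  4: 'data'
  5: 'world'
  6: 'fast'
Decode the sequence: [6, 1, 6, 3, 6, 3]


Look up each index in the dictionary:
  6 -> 'fast'
  1 -> 'code'
  6 -> 'fast'
  3 -> 'foo'
  6 -> 'fast'
  3 -> 'foo'

Decoded: "fast code fast foo fast foo"


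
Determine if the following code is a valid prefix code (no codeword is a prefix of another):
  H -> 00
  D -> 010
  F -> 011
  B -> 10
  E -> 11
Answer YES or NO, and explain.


Checking each pair (does one codeword prefix another?):
  H='00' vs D='010': no prefix
  H='00' vs F='011': no prefix
  H='00' vs B='10': no prefix
  H='00' vs E='11': no prefix
  D='010' vs H='00': no prefix
  D='010' vs F='011': no prefix
  D='010' vs B='10': no prefix
  D='010' vs E='11': no prefix
  F='011' vs H='00': no prefix
  F='011' vs D='010': no prefix
  F='011' vs B='10': no prefix
  F='011' vs E='11': no prefix
  B='10' vs H='00': no prefix
  B='10' vs D='010': no prefix
  B='10' vs F='011': no prefix
  B='10' vs E='11': no prefix
  E='11' vs H='00': no prefix
  E='11' vs D='010': no prefix
  E='11' vs F='011': no prefix
  E='11' vs B='10': no prefix
No violation found over all pairs.

YES -- this is a valid prefix code. No codeword is a prefix of any other codeword.


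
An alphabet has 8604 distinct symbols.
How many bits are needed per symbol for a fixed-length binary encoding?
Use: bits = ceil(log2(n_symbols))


log2(8604) = 13.0708
Bracket: 2^13 = 8192 < 8604 <= 2^14 = 16384
So ceil(log2(8604)) = 14

bits = ceil(log2(8604)) = ceil(13.0708) = 14 bits


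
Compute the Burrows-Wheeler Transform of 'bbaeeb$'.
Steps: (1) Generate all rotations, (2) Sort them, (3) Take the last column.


Rotations (sorted):
  0: $bbaeeb -> last char: b
  1: aeeb$bb -> last char: b
  2: b$bbaee -> last char: e
  3: baeeb$b -> last char: b
  4: bbaeeb$ -> last char: $
  5: eb$bbae -> last char: e
  6: eeb$bba -> last char: a


BWT = bbeb$ea


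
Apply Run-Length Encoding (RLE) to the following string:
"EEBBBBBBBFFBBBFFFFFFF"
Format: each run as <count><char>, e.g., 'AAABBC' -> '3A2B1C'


Scanning runs left to right:
  i=0: run of 'E' x 2 -> '2E'
  i=2: run of 'B' x 7 -> '7B'
  i=9: run of 'F' x 2 -> '2F'
  i=11: run of 'B' x 3 -> '3B'
  i=14: run of 'F' x 7 -> '7F'

RLE = 2E7B2F3B7F


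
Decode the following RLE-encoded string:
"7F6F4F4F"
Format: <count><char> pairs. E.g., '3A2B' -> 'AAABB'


Expanding each <count><char> pair:
  7F -> 'FFFFFFF'
  6F -> 'FFFFFF'
  4F -> 'FFFF'
  4F -> 'FFFF'

Decoded = FFFFFFFFFFFFFFFFFFFFF


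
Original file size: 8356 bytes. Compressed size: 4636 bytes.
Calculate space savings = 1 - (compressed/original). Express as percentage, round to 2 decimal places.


ratio = compressed/original = 4636/8356 = 0.554811
savings = 1 - ratio = 1 - 0.554811 = 0.445189
as a percentage: 0.445189 * 100 = 44.52%

Space savings = 1 - 4636/8356 = 44.52%


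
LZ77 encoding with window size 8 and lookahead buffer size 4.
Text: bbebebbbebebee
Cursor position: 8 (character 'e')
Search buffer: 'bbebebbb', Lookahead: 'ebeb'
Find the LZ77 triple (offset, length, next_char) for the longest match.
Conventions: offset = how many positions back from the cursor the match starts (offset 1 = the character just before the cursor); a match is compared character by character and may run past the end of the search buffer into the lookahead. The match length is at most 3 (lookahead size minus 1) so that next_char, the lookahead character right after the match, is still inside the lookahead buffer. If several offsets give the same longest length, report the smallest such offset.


Try each offset into the search buffer:
  offset=1 (pos 7, char 'b'): match length 0
  offset=2 (pos 6, char 'b'): match length 0
  offset=3 (pos 5, char 'b'): match length 0
  offset=4 (pos 4, char 'e'): match length 2
  offset=5 (pos 3, char 'b'): match length 0
  offset=6 (pos 2, char 'e'): match length 3
  offset=7 (pos 1, char 'b'): match length 0
  offset=8 (pos 0, char 'b'): match length 0
Longest match has length 3 at offset 6.
next_char = character at position 8 + 3 = 11 -> 'b'

Best match: offset=6, length=3 (matching 'ebe' starting at position 2)
LZ77 triple: (6, 3, 'b')


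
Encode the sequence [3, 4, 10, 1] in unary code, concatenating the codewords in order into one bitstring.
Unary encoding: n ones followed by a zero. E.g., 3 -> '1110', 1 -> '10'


Encode each number as n ones followed by a terminating 0:
  3 -> 1110 (4 bits)
  4 -> 11110 (5 bits)
  10 -> 11111111110 (11 bits)
  1 -> 10 (2 bits)
Total length = 4 + 5 + 11 + 2 = 22 bits.

Unary([3, 4, 10, 1]) = 1110111101111111111010 (22 bits)


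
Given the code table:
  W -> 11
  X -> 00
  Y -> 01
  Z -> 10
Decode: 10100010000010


Decoding:
10 -> Z
10 -> Z
00 -> X
10 -> Z
00 -> X
00 -> X
10 -> Z


Result: ZZXZXXZ


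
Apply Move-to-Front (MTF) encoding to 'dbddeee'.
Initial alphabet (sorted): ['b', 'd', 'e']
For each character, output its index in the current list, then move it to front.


MTF encoding:
'd': index 1 in ['b', 'd', 'e'] -> ['d', 'b', 'e']
'b': index 1 in ['d', 'b', 'e'] -> ['b', 'd', 'e']
'd': index 1 in ['b', 'd', 'e'] -> ['d', 'b', 'e']
'd': index 0 in ['d', 'b', 'e'] -> ['d', 'b', 'e']
'e': index 2 in ['d', 'b', 'e'] -> ['e', 'd', 'b']
'e': index 0 in ['e', 'd', 'b'] -> ['e', 'd', 'b']
'e': index 0 in ['e', 'd', 'b'] -> ['e', 'd', 'b']


Output: [1, 1, 1, 0, 2, 0, 0]


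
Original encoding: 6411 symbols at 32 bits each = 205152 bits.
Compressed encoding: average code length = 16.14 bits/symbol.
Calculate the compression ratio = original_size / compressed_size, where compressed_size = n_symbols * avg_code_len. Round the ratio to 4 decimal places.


original_size = n_symbols * orig_bits = 6411 * 32 = 205152 bits
compressed_size = n_symbols * avg_code_len = 6411 * 16.14 = 103473.54 bits
ratio = original_size / compressed_size = 205152 / 103473.54 = 1.9827

Compression ratio = 1.9827


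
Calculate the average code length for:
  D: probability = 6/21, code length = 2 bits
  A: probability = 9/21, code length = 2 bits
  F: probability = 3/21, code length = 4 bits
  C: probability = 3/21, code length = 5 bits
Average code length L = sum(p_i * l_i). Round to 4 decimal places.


Weighted contributions p_i * l_i:
  D: (6/21) * 2 = 12/21
  A: (9/21) * 2 = 18/21
  F: (3/21) * 4 = 12/21
  C: (3/21) * 5 = 15/21
Sum = (12 + 18 + 12 + 15)/21 = 57/21

L = 57/21 = 2.7143 bits/symbol


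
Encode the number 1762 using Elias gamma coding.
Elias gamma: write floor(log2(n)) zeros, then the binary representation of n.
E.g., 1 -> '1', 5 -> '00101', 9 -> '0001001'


num_bits = floor(log2(1762)) + 1 = 11
leading_zeros = num_bits - 1 = 10
binary(1762) = 11011100010

Elias gamma(1762) = '0000000000' + '11011100010' = 000000000011011100010 (21 bits)


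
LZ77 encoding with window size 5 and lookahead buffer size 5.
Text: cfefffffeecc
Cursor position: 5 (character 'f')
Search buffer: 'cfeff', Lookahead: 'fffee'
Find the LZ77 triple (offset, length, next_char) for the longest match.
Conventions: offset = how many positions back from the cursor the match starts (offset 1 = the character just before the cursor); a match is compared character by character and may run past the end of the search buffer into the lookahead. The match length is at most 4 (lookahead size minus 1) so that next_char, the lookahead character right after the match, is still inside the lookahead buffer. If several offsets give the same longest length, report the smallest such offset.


Try each offset into the search buffer:
  offset=1 (pos 4, char 'f'): match length 3
  offset=2 (pos 3, char 'f'): match length 3
  offset=3 (pos 2, char 'e'): match length 0
  offset=4 (pos 1, char 'f'): match length 1
  offset=5 (pos 0, char 'c'): match length 0
Longest match has length 3, found at offsets 1, 2; take the smallest, offset 1.
next_char = character at position 5 + 3 = 8 -> 'e'

Best match: offset=1, length=3 (matching 'fff' starting at position 4)
LZ77 triple: (1, 3, 'e')


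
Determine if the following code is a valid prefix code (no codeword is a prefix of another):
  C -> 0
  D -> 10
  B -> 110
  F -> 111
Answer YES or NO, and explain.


Checking each pair (does one codeword prefix another?):
  C='0' vs D='10': no prefix
  C='0' vs B='110': no prefix
  C='0' vs F='111': no prefix
  D='10' vs C='0': no prefix
  D='10' vs B='110': no prefix
  D='10' vs F='111': no prefix
  B='110' vs C='0': no prefix
  B='110' vs D='10': no prefix
  B='110' vs F='111': no prefix
  F='111' vs C='0': no prefix
  F='111' vs D='10': no prefix
  F='111' vs B='110': no prefix
No violation found over all pairs.

YES -- this is a valid prefix code. No codeword is a prefix of any other codeword.


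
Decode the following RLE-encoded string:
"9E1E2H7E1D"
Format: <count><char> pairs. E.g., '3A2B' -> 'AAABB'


Expanding each <count><char> pair:
  9E -> 'EEEEEEEEE'
  1E -> 'E'
  2H -> 'HH'
  7E -> 'EEEEEEE'
  1D -> 'D'

Decoded = EEEEEEEEEEHHEEEEEEED


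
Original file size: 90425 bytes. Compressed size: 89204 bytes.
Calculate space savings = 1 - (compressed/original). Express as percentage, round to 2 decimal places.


ratio = compressed/original = 89204/90425 = 0.986497
savings = 1 - ratio = 1 - 0.986497 = 0.013503
as a percentage: 0.013503 * 100 = 1.35%

Space savings = 1 - 89204/90425 = 1.35%


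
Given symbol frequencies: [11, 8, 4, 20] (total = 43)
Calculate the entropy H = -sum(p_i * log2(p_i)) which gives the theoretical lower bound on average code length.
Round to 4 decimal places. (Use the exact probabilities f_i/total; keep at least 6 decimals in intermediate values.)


Per-symbol terms -p_i * log2(p_i) with p_i = f_i/43:
  p = 11/43 = 0.255814: log2(p) = -1.966833, -p*log2(p) = 0.503143
  p = 8/43 = 0.186047: log2(p) = -2.426265, -p*log2(p) = 0.451398
  p = 4/43 = 0.093023: log2(p) = -3.426265, -p*log2(p) = 0.318722
  p = 20/43 = 0.465116: log2(p) = -1.104337, -p*log2(p) = 0.513645
H = 0.503143 + 0.451398 + 0.318722 + 0.513645 = 1.786908

H = 1.7869 bits/symbol


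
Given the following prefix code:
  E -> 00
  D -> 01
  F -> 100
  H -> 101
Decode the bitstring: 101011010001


Decoding step by step:
Bits 101 -> H
Bits 01 -> D
Bits 101 -> H
Bits 00 -> E
Bits 01 -> D


Decoded message: HDHED


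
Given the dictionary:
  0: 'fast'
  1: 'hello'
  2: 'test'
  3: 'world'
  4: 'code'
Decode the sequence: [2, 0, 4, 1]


Look up each index in the dictionary:
  2 -> 'test'
  0 -> 'fast'
  4 -> 'code'
  1 -> 'hello'

Decoded: "test fast code hello"


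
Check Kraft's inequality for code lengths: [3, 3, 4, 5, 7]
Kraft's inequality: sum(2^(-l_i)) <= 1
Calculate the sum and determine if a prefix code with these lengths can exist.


Sum = 2^(-3) + 2^(-3) + 2^(-4) + 2^(-5) + 2^(-7)
    = 0.125 + 0.125 + 0.0625 + 0.03125 + 0.0078125
    = 45/128 = 0.3515625
Since 0.3515625 <= 1, Kraft's inequality IS satisfied.
A prefix code with these lengths CAN exist.

Kraft sum = 0.3515625. Satisfied.


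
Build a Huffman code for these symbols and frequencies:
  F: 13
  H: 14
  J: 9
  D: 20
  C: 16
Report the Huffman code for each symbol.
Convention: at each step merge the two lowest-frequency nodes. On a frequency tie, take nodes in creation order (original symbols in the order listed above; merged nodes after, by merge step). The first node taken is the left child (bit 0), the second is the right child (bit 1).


Huffman tree construction:
Step 1: Merge J(9) + F(13) = 22
Step 2: Merge H(14) + C(16) = 30
Step 3: Merge D(20) + (J+F)(22) = 42
Step 4: Merge (H+C)(30) + (D+(J+F))(42) = 72
Read each symbol's code off the tree from the root (left child = 0, right child = 1).

Codes:
  F: 111 (length 3)
  H: 00 (length 2)
  J: 110 (length 3)
  D: 10 (length 2)
  C: 01 (length 2)
Average code length: 166/72 = 2.3056 bits/symbol


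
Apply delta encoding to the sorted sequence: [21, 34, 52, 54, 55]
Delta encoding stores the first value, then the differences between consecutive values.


First value: 21
Deltas:
  34 - 21 = 13
  52 - 34 = 18
  54 - 52 = 2
  55 - 54 = 1


Delta encoded: [21, 13, 18, 2, 1]


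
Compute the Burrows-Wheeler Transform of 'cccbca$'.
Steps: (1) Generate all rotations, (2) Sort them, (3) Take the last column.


Rotations (sorted):
  0: $cccbca -> last char: a
  1: a$cccbc -> last char: c
  2: bca$ccc -> last char: c
  3: ca$cccb -> last char: b
  4: cbca$cc -> last char: c
  5: ccbca$c -> last char: c
  6: cccbca$ -> last char: $


BWT = accbcc$


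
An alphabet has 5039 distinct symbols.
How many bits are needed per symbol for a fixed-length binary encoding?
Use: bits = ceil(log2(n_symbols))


log2(5039) = 12.2989
Bracket: 2^12 = 4096 < 5039 <= 2^13 = 8192
So ceil(log2(5039)) = 13

bits = ceil(log2(5039)) = ceil(12.2989) = 13 bits


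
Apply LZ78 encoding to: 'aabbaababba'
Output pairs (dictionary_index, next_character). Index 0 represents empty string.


LZ78 encoding steps:
Dictionary: {0: ''}
Step 1: w='' (idx 0), next='a' -> output (0, 'a'), add 'a' as idx 1
Step 2: w='a' (idx 1), next='b' -> output (1, 'b'), add 'ab' as idx 2
Step 3: w='' (idx 0), next='b' -> output (0, 'b'), add 'b' as idx 3
Step 4: w='a' (idx 1), next='a' -> output (1, 'a'), add 'aa' as idx 4
Step 5: w='b' (idx 3), next='a' -> output (3, 'a'), add 'ba' as idx 5
Step 6: w='b' (idx 3), next='b' -> output (3, 'b'), add 'bb' as idx 6
Step 7: w='a' (idx 1), end of input -> output (1, '')


Encoded: [(0, 'a'), (1, 'b'), (0, 'b'), (1, 'a'), (3, 'a'), (3, 'b'), (1, '')]


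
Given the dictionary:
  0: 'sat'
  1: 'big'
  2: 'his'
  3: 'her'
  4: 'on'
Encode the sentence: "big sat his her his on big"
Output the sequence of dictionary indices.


Look up each word in the dictionary:
  'big' -> 1
  'sat' -> 0
  'his' -> 2
  'her' -> 3
  'his' -> 2
  'on' -> 4
  'big' -> 1

Encoded: [1, 0, 2, 3, 2, 4, 1]


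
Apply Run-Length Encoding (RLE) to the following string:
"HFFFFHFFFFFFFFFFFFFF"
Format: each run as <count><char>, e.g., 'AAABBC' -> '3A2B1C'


Scanning runs left to right:
  i=0: run of 'H' x 1 -> '1H'
  i=1: run of 'F' x 4 -> '4F'
  i=5: run of 'H' x 1 -> '1H'
  i=6: run of 'F' x 14 -> '14F'

RLE = 1H4F1H14F


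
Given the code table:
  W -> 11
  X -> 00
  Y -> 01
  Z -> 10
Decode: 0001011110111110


Decoding:
00 -> X
01 -> Y
01 -> Y
11 -> W
10 -> Z
11 -> W
11 -> W
10 -> Z


Result: XYYWZWWZ


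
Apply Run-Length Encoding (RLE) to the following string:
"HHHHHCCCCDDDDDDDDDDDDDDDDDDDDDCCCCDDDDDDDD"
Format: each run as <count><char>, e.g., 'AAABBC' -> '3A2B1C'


Scanning runs left to right:
  i=0: run of 'H' x 5 -> '5H'
  i=5: run of 'C' x 4 -> '4C'
  i=9: run of 'D' x 21 -> '21D'
  i=30: run of 'C' x 4 -> '4C'
  i=34: run of 'D' x 8 -> '8D'

RLE = 5H4C21D4C8D


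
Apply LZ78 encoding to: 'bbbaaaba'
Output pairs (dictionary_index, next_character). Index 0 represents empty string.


LZ78 encoding steps:
Dictionary: {0: ''}
Step 1: w='' (idx 0), next='b' -> output (0, 'b'), add 'b' as idx 1
Step 2: w='b' (idx 1), next='b' -> output (1, 'b'), add 'bb' as idx 2
Step 3: w='' (idx 0), next='a' -> output (0, 'a'), add 'a' as idx 3
Step 4: w='a' (idx 3), next='a' -> output (3, 'a'), add 'aa' as idx 4
Step 5: w='b' (idx 1), next='a' -> output (1, 'a'), add 'ba' as idx 5


Encoded: [(0, 'b'), (1, 'b'), (0, 'a'), (3, 'a'), (1, 'a')]


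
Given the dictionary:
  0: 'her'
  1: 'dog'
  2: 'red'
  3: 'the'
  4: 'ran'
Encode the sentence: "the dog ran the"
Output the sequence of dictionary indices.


Look up each word in the dictionary:
  'the' -> 3
  'dog' -> 1
  'ran' -> 4
  'the' -> 3

Encoded: [3, 1, 4, 3]


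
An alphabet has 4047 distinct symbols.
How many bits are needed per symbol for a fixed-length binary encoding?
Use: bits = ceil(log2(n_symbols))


log2(4047) = 11.9826
Bracket: 2^11 = 2048 < 4047 <= 2^12 = 4096
So ceil(log2(4047)) = 12

bits = ceil(log2(4047)) = ceil(11.9826) = 12 bits


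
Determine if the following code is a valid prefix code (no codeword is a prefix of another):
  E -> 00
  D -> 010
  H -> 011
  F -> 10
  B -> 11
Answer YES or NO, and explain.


Checking each pair (does one codeword prefix another?):
  E='00' vs D='010': no prefix
  E='00' vs H='011': no prefix
  E='00' vs F='10': no prefix
  E='00' vs B='11': no prefix
  D='010' vs E='00': no prefix
  D='010' vs H='011': no prefix
  D='010' vs F='10': no prefix
  D='010' vs B='11': no prefix
  H='011' vs E='00': no prefix
  H='011' vs D='010': no prefix
  H='011' vs F='10': no prefix
  H='011' vs B='11': no prefix
  F='10' vs E='00': no prefix
  F='10' vs D='010': no prefix
  F='10' vs H='011': no prefix
  F='10' vs B='11': no prefix
  B='11' vs E='00': no prefix
  B='11' vs D='010': no prefix
  B='11' vs H='011': no prefix
  B='11' vs F='10': no prefix
No violation found over all pairs.

YES -- this is a valid prefix code. No codeword is a prefix of any other codeword.


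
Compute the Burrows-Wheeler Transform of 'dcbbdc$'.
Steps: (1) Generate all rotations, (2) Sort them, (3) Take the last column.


Rotations (sorted):
  0: $dcbbdc -> last char: c
  1: bbdc$dc -> last char: c
  2: bdc$dcb -> last char: b
  3: c$dcbbd -> last char: d
  4: cbbdc$d -> last char: d
  5: dc$dcbb -> last char: b
  6: dcbbdc$ -> last char: $


BWT = ccbddb$


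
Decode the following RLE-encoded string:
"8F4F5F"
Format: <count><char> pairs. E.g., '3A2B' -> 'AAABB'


Expanding each <count><char> pair:
  8F -> 'FFFFFFFF'
  4F -> 'FFFF'
  5F -> 'FFFFF'

Decoded = FFFFFFFFFFFFFFFFF


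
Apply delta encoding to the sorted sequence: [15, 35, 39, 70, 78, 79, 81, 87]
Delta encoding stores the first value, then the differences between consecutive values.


First value: 15
Deltas:
  35 - 15 = 20
  39 - 35 = 4
  70 - 39 = 31
  78 - 70 = 8
  79 - 78 = 1
  81 - 79 = 2
  87 - 81 = 6


Delta encoded: [15, 20, 4, 31, 8, 1, 2, 6]


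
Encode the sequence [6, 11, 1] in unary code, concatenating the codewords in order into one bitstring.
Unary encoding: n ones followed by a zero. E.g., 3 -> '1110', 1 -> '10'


Encode each number as n ones followed by a terminating 0:
  6 -> 1111110 (7 bits)
  11 -> 111111111110 (12 bits)
  1 -> 10 (2 bits)
Total length = 7 + 12 + 2 = 21 bits.

Unary([6, 11, 1]) = 111111011111111111010 (21 bits)


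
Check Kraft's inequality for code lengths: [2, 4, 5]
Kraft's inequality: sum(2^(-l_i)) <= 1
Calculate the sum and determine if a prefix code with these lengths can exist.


Sum = 2^(-2) + 2^(-4) + 2^(-5)
    = 0.25 + 0.0625 + 0.03125
    = 11/32 = 0.34375
Since 0.34375 <= 1, Kraft's inequality IS satisfied.
A prefix code with these lengths CAN exist.

Kraft sum = 0.34375. Satisfied.


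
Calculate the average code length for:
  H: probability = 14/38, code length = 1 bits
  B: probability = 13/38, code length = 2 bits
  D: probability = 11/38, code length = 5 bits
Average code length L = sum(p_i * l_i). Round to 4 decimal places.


Weighted contributions p_i * l_i:
  H: (14/38) * 1 = 14/38
  B: (13/38) * 2 = 26/38
  D: (11/38) * 5 = 55/38
Sum = (14 + 26 + 55)/38 = 95/38

L = 95/38 = 2.5000 bits/symbol


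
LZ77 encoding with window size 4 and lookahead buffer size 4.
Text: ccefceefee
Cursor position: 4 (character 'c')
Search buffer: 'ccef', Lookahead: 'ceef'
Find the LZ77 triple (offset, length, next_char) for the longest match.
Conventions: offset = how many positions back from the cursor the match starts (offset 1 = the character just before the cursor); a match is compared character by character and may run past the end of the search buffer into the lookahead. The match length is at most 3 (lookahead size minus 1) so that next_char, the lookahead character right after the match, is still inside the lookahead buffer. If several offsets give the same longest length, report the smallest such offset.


Try each offset into the search buffer:
  offset=1 (pos 3, char 'f'): match length 0
  offset=2 (pos 2, char 'e'): match length 0
  offset=3 (pos 1, char 'c'): match length 2
  offset=4 (pos 0, char 'c'): match length 1
Longest match has length 2 at offset 3.
next_char = character at position 4 + 2 = 6 -> 'e'

Best match: offset=3, length=2 (matching 'ce' starting at position 1)
LZ77 triple: (3, 2, 'e')


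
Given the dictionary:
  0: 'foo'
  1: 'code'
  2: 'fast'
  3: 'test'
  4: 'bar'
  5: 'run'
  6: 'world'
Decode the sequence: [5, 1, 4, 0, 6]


Look up each index in the dictionary:
  5 -> 'run'
  1 -> 'code'
  4 -> 'bar'
  0 -> 'foo'
  6 -> 'world'

Decoded: "run code bar foo world"


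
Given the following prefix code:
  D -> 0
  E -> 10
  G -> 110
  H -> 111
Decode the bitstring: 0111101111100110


Decoding step by step:
Bits 0 -> D
Bits 111 -> H
Bits 10 -> E
Bits 111 -> H
Bits 110 -> G
Bits 0 -> D
Bits 110 -> G


Decoded message: DHEHGDG


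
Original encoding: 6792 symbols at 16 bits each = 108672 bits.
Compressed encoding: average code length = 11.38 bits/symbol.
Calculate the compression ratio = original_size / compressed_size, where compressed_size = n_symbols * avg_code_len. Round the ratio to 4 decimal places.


original_size = n_symbols * orig_bits = 6792 * 16 = 108672 bits
compressed_size = n_symbols * avg_code_len = 6792 * 11.38 = 77292.96 bits
ratio = original_size / compressed_size = 108672 / 77292.96 = 1.406

Compression ratio = 1.406


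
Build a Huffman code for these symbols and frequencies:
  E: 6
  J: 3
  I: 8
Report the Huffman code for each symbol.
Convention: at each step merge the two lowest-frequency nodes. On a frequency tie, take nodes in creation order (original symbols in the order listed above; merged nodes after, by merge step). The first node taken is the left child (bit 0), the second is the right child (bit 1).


Huffman tree construction:
Step 1: Merge J(3) + E(6) = 9
Step 2: Merge I(8) + (J+E)(9) = 17
Read each symbol's code off the tree from the root (left child = 0, right child = 1).

Codes:
  E: 11 (length 2)
  J: 10 (length 2)
  I: 0 (length 1)
Average code length: 26/17 = 1.5294 bits/symbol


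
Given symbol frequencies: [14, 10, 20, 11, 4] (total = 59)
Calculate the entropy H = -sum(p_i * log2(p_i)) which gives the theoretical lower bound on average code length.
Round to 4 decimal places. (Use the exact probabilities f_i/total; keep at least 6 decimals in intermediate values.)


Per-symbol terms -p_i * log2(p_i) with p_i = f_i/59:
  p = 14/59 = 0.237288: log2(p) = -2.075288, -p*log2(p) = 0.492441
  p = 10/59 = 0.169492: log2(p) = -2.560715, -p*log2(p) = 0.434019
  p = 20/59 = 0.338983: log2(p) = -1.560715, -p*log2(p) = 0.529056
  p = 11/59 = 0.186441: log2(p) = -2.423211, -p*log2(p) = 0.451785
  p = 4/59 = 0.067797: log2(p) = -3.882643, -p*log2(p) = 0.263230
H = 0.492441 + 0.434019 + 0.529056 + 0.451785 + 0.263230 = 2.170531

H = 2.1705 bits/symbol


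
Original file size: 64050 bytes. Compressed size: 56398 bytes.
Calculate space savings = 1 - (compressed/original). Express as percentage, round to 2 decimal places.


ratio = compressed/original = 56398/64050 = 0.880531
savings = 1 - ratio = 1 - 0.880531 = 0.119469
as a percentage: 0.119469 * 100 = 11.95%

Space savings = 1 - 56398/64050 = 11.95%


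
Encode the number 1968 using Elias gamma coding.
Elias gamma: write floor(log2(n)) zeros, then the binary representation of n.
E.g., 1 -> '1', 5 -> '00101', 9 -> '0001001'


num_bits = floor(log2(1968)) + 1 = 11
leading_zeros = num_bits - 1 = 10
binary(1968) = 11110110000

Elias gamma(1968) = '0000000000' + '11110110000' = 000000000011110110000 (21 bits)


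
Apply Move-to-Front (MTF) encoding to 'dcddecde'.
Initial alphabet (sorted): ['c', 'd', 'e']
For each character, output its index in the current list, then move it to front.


MTF encoding:
'd': index 1 in ['c', 'd', 'e'] -> ['d', 'c', 'e']
'c': index 1 in ['d', 'c', 'e'] -> ['c', 'd', 'e']
'd': index 1 in ['c', 'd', 'e'] -> ['d', 'c', 'e']
'd': index 0 in ['d', 'c', 'e'] -> ['d', 'c', 'e']
'e': index 2 in ['d', 'c', 'e'] -> ['e', 'd', 'c']
'c': index 2 in ['e', 'd', 'c'] -> ['c', 'e', 'd']
'd': index 2 in ['c', 'e', 'd'] -> ['d', 'c', 'e']
'e': index 2 in ['d', 'c', 'e'] -> ['e', 'd', 'c']


Output: [1, 1, 1, 0, 2, 2, 2, 2]


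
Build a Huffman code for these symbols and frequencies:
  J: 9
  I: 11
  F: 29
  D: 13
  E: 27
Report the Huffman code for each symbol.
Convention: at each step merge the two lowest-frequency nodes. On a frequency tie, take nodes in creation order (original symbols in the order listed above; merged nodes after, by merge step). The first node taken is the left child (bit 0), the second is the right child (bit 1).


Huffman tree construction:
Step 1: Merge J(9) + I(11) = 20
Step 2: Merge D(13) + (J+I)(20) = 33
Step 3: Merge E(27) + F(29) = 56
Step 4: Merge (D+(J+I))(33) + (E+F)(56) = 89
Read each symbol's code off the tree from the root (left child = 0, right child = 1).

Codes:
  J: 010 (length 3)
  I: 011 (length 3)
  F: 11 (length 2)
  D: 00 (length 2)
  E: 10 (length 2)
Average code length: 198/89 = 2.2247 bits/symbol


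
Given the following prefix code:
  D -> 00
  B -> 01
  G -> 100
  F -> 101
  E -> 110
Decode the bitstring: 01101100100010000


Decoding step by step:
Bits 01 -> B
Bits 101 -> F
Bits 100 -> G
Bits 100 -> G
Bits 01 -> B
Bits 00 -> D
Bits 00 -> D


Decoded message: BFGGBDD


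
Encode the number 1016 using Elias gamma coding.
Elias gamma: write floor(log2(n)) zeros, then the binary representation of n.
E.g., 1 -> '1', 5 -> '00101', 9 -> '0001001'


num_bits = floor(log2(1016)) + 1 = 10
leading_zeros = num_bits - 1 = 9
binary(1016) = 1111111000

Elias gamma(1016) = '000000000' + '1111111000' = 0000000001111111000 (19 bits)


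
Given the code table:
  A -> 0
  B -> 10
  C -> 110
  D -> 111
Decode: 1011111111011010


Decoding:
10 -> B
111 -> D
111 -> D
110 -> C
110 -> C
10 -> B


Result: BDDCCB


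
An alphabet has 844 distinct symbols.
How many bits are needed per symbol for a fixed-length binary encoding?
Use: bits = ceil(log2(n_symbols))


log2(844) = 9.7211
Bracket: 2^9 = 512 < 844 <= 2^10 = 1024
So ceil(log2(844)) = 10

bits = ceil(log2(844)) = ceil(9.7211) = 10 bits


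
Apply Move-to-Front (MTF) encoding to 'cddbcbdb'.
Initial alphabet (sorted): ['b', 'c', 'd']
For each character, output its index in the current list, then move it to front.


MTF encoding:
'c': index 1 in ['b', 'c', 'd'] -> ['c', 'b', 'd']
'd': index 2 in ['c', 'b', 'd'] -> ['d', 'c', 'b']
'd': index 0 in ['d', 'c', 'b'] -> ['d', 'c', 'b']
'b': index 2 in ['d', 'c', 'b'] -> ['b', 'd', 'c']
'c': index 2 in ['b', 'd', 'c'] -> ['c', 'b', 'd']
'b': index 1 in ['c', 'b', 'd'] -> ['b', 'c', 'd']
'd': index 2 in ['b', 'c', 'd'] -> ['d', 'b', 'c']
'b': index 1 in ['d', 'b', 'c'] -> ['b', 'd', 'c']


Output: [1, 2, 0, 2, 2, 1, 2, 1]


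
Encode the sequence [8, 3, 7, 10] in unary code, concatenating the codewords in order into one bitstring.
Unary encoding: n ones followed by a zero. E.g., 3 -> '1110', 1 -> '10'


Encode each number as n ones followed by a terminating 0:
  8 -> 111111110 (9 bits)
  3 -> 1110 (4 bits)
  7 -> 11111110 (8 bits)
  10 -> 11111111110 (11 bits)
Total length = 9 + 4 + 8 + 11 = 32 bits.

Unary([8, 3, 7, 10]) = 11111111011101111111011111111110 (32 bits)
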